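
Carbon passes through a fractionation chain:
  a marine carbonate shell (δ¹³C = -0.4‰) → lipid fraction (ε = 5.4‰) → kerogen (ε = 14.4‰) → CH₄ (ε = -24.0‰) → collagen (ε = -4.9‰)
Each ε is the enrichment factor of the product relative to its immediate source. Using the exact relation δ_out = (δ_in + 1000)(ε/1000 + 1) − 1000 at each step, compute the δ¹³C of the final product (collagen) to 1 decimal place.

-9.9‰

step 1: δ = (-0.40 + 1000)·(5.4/1000 + 1) − 1000 = 5.00‰
step 2: δ = (5.00 + 1000)·(14.4/1000 + 1) − 1000 = 19.47‰
step 3: δ = (19.47 + 1000)·(-24.0/1000 + 1) − 1000 = -5.00‰
step 4: δ = (-5.00 + 1000)·(-4.9/1000 + 1) − 1000 = -9.87‰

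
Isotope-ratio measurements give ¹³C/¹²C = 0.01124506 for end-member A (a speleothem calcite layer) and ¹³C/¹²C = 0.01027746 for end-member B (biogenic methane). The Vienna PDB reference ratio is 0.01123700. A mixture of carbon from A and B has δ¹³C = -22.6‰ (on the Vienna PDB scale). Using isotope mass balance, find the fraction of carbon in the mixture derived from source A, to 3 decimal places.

δ_A = (0.01124506/0.01123700 − 1)×1000 = (1.000717 − 1)×1000 = 0.717‰
δ_B = (0.01027746/0.01123700 − 1)×1000 = (0.914609 − 1)×1000 = -85.391‰
f_A = (δ_mix − δ_B)/(δ_A − δ_B) = (-22.6 − (-85.391))/(0.717 − (-85.391))
f_A = 62.791 / 86.108 = 0.7292

0.729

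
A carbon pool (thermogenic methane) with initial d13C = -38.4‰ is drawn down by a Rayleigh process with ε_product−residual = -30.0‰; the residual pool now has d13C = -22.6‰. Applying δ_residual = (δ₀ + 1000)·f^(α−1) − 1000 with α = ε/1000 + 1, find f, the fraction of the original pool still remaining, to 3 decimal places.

0.581

α − 1 = ε/1000 = -0.0300
(δ_res + 1000)/(δ₀ + 1000) = (-22.6 + 1000)/(-38.4 + 1000) = 977.4/961.6 = 1.016431
f = 1.016431^(1/-0.0300) = exp(ln(1.016431)/-0.0300) = exp(0.01630/-0.0300)
f = exp(-0.5432) = 0.5809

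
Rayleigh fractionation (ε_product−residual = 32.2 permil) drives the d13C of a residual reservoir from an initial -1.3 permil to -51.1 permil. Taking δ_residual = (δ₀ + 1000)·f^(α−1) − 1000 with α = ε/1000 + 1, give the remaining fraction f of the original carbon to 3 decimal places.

α − 1 = ε/1000 = 0.0322
(δ_res + 1000)/(δ₀ + 1000) = (-51.1 + 1000)/(-1.3 + 1000) = 948.9/998.7 = 0.950135
f = 0.950135^(1/0.0322) = exp(ln(0.950135)/0.0322) = exp(-0.05115/0.0322)
f = exp(-1.5885) = 0.2042

0.204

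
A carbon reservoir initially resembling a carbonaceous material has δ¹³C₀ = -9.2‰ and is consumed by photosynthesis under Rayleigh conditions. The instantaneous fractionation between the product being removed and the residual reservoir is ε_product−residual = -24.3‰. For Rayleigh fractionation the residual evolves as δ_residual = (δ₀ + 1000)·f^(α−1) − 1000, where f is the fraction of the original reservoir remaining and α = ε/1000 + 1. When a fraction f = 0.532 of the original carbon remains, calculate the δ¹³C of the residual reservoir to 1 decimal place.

Rayleigh residual: δ_res = (δ₀ + 1000)·f^(α−1) − 1000
α = ε/1000 + 1 = 0.97570, so α − 1 = -0.02430
f^(α−1) = 0.532^(-0.02430) = 1.015454
δ_res = (-9.2 + 1000) × 1.015454 − 1000 = 1006.112 − 1000 = 6.11‰

6.1‰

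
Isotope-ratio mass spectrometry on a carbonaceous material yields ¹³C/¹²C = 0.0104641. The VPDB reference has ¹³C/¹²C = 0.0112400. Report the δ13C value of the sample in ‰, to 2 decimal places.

δ13C = (R_sample / R_standard − 1) × 1000
R_sample / R_standard = 0.0104641 / 0.0112400 = 0.930970
δ13C = (0.930970 − 1) × 1000 = -69.030‰

-69.03‰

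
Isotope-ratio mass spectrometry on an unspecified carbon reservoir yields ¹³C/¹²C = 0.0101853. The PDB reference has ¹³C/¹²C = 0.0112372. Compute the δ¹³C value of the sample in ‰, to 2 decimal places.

δ¹³C = (R_sample / R_standard − 1) × 1000
R_sample / R_standard = 0.0101853 / 0.0112372 = 0.906391
δ¹³C = (0.906391 − 1) × 1000 = -93.609‰

-93.61‰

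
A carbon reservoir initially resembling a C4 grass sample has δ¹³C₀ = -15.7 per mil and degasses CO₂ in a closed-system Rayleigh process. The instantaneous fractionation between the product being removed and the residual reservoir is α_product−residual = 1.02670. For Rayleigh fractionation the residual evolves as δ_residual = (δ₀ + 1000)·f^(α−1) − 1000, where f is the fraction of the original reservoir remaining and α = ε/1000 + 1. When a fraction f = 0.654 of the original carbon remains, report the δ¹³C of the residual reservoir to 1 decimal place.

-26.8 per mil

Rayleigh residual: δ_res = (δ₀ + 1000)·f^(α−1) − 1000
α − 1 = 0.02670
f^(α−1) = 0.654^(0.02670) = 0.988726
δ_res = (-15.7 + 1000) × 0.988726 − 1000 = 973.203 − 1000 = -26.80 per mil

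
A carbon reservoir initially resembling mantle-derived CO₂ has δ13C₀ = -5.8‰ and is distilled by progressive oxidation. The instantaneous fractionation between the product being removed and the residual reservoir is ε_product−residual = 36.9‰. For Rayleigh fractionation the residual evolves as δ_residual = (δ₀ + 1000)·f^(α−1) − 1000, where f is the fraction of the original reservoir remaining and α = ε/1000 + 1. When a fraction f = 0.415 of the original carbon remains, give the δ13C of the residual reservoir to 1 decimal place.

Rayleigh residual: δ_res = (δ₀ + 1000)·f^(α−1) − 1000
α = ε/1000 + 1 = 1.03690, so α − 1 = 0.03690
f^(α−1) = 0.415^(0.03690) = 0.968068
δ_res = (-5.8 + 1000) × 0.968068 − 1000 = 962.453 − 1000 = -37.55‰

-37.5‰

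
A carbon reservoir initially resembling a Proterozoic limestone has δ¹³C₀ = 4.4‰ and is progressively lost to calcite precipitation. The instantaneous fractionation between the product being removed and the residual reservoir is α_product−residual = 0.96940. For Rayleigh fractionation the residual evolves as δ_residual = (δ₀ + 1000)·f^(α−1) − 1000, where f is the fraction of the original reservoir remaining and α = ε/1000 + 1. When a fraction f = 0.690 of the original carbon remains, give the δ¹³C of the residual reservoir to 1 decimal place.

15.9‰

Rayleigh residual: δ_res = (δ₀ + 1000)·f^(α−1) − 1000
α − 1 = -0.03060
f^(α−1) = 0.690^(-0.03060) = 1.011419
δ_res = (4.4 + 1000) × 1.011419 − 1000 = 1015.870 − 1000 = 15.87‰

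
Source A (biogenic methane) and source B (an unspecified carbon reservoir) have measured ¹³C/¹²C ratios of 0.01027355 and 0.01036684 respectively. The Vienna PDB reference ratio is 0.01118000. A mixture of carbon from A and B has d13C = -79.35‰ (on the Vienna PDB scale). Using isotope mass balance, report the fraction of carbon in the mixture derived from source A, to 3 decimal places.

0.793

δ_A = (0.01027355/0.01118000 − 1)×1000 = (0.918922 − 1)×1000 = -81.078‰
δ_B = (0.01036684/0.01118000 − 1)×1000 = (0.927267 − 1)×1000 = -72.733‰
f_A = (δ_mix − δ_B)/(δ_A − δ_B) = (-79.35 − (-72.733))/(-81.078 − (-72.733))
f_A = -6.617 / -8.344 = 0.7929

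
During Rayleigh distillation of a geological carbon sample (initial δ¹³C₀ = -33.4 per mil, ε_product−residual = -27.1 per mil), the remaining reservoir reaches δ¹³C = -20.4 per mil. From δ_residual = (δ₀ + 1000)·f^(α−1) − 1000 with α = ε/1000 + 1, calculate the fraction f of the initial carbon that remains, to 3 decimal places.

α − 1 = ε/1000 = -0.0271
(δ_res + 1000)/(δ₀ + 1000) = (-20.4 + 1000)/(-33.4 + 1000) = 979.6/966.6 = 1.013449
f = 1.013449^(1/-0.0271) = exp(ln(1.013449)/-0.0271) = exp(0.01336/-0.0271)
f = exp(-0.4930) = 0.6108

0.611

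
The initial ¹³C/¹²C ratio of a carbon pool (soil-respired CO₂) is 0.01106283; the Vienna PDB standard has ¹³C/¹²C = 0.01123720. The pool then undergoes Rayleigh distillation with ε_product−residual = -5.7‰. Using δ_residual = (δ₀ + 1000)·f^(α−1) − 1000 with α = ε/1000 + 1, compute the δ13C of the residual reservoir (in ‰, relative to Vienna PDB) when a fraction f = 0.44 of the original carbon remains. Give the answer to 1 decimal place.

-10.9‰

δ₀ = (0.01106283/0.01123720 − 1)×1000 = (0.984483 − 1)×1000 = -15.517‰
α − 1 = ε/1000 = -0.0057
f^(α−1) = 0.44^(-0.0057) = 1.004691
δ_res = (-15.517 + 1000) × 1.004691 − 1000 = 989.101 − 1000 = -10.90‰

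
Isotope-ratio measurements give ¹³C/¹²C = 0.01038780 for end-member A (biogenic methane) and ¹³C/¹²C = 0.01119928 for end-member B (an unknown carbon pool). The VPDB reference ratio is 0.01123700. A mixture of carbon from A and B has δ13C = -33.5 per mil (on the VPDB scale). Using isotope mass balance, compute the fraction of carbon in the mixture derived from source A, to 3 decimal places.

δ_A = (0.01038780/0.01123700 − 1)×1000 = (0.924428 − 1)×1000 = -75.572 per mil
δ_B = (0.01119928/0.01123700 − 1)×1000 = (0.996643 − 1)×1000 = -3.357 per mil
f_A = (δ_mix − δ_B)/(δ_A − δ_B) = (-33.5 − (-3.357))/(-75.572 − (-3.357))
f_A = -30.143 / -72.215 = 0.4174

0.417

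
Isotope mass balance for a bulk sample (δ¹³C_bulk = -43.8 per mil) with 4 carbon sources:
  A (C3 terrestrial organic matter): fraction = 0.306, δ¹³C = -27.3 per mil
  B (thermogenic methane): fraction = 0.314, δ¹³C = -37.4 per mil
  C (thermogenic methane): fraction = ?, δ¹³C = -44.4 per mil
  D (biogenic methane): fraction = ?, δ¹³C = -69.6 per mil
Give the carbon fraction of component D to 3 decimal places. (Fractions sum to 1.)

Let f_D and f_C be the unknown fractions; fractions sum to 1 so f_D + f_C = 0.380.
Mass balance: Σ fᵢ·δᵢ = δ_bulk ⇒ f_D·(-69.6) + f_C·(-44.4) = -43.8 − (-20.097) = -23.703
Substitute f_C = 0.380 − f_D:
f_D·(-69.6 − -44.4) = -23.703 − 0.380×(-44.4) = -6.831
f_D = -6.831 / -25.2 = 0.2711

0.271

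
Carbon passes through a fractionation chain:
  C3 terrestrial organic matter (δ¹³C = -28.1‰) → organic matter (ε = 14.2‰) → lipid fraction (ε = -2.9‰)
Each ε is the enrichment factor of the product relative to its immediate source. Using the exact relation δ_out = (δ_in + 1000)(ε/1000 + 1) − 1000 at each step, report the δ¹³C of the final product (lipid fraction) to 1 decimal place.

step 1: δ = (-28.10 + 1000)·(14.2/1000 + 1) − 1000 = -14.30‰
step 2: δ = (-14.30 + 1000)·(-2.9/1000 + 1) − 1000 = -17.16‰

-17.2‰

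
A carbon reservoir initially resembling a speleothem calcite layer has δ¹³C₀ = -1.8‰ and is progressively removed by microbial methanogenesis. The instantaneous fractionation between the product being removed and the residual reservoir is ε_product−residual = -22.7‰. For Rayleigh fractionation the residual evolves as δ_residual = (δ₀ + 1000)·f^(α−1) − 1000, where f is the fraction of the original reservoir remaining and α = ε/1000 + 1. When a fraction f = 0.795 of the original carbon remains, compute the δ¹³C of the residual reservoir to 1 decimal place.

3.4‰

Rayleigh residual: δ_res = (δ₀ + 1000)·f^(α−1) − 1000
α = ε/1000 + 1 = 0.97730, so α − 1 = -0.02270
f^(α−1) = 0.795^(-0.02270) = 1.005221
δ_res = (-1.8 + 1000) × 1.005221 − 1000 = 1003.412 − 1000 = 3.41‰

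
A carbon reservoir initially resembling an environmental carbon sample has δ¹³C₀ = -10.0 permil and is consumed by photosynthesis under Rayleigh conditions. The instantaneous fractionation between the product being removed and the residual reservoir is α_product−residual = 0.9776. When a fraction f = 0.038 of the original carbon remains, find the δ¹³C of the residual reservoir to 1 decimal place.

65.2 permil

Rayleigh residual: δ_res = (δ₀ + 1000)·f^(α−1) − 1000
α − 1 = -0.02240
f^(α−1) = 0.038^(-0.02240) = 1.076001
δ_res = (-10.0 + 1000) × 1.076001 − 1000 = 1065.241 − 1000 = 65.24 permil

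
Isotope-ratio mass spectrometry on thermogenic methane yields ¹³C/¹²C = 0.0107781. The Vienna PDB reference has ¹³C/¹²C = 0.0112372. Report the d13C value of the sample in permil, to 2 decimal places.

d13C = (R_sample / R_standard − 1) × 1000
R_sample / R_standard = 0.0107781 / 0.0112372 = 0.959145
d13C = (0.959145 − 1) × 1000 = -40.855 permil

-40.86 permil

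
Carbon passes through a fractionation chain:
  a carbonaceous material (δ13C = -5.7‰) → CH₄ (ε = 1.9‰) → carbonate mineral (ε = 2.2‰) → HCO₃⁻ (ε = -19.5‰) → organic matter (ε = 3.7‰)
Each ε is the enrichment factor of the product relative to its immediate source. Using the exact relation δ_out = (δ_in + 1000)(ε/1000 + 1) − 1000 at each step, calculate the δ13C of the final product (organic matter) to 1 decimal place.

-17.5‰

step 1: δ = (-5.70 + 1000)·(1.9/1000 + 1) − 1000 = -3.81‰
step 2: δ = (-3.81 + 1000)·(2.2/1000 + 1) − 1000 = -1.62‰
step 3: δ = (-1.62 + 1000)·(-19.5/1000 + 1) − 1000 = -21.09‰
step 4: δ = (-21.09 + 1000)·(3.7/1000 + 1) − 1000 = -17.47‰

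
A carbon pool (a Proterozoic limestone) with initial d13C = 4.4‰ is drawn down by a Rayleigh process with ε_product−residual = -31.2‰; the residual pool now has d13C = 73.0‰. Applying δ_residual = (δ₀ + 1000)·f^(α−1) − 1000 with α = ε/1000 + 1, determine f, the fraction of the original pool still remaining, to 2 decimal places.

0.12

α − 1 = ε/1000 = -0.0312
(δ_res + 1000)/(δ₀ + 1000) = (73.0 + 1000)/(4.4 + 1000) = 1073.0/1004.4 = 1.068299
f = 1.068299^(1/-0.0312) = exp(ln(1.068299)/-0.0312) = exp(0.06607/-0.0312)
f = exp(-2.1176) = 0.1203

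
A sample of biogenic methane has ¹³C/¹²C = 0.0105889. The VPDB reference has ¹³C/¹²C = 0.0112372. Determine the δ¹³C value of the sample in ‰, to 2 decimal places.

δ¹³C = (R_sample / R_standard − 1) × 1000
R_sample / R_standard = 0.0105889 / 0.0112372 = 0.942308
δ¹³C = (0.942308 − 1) × 1000 = -57.692‰

-57.69‰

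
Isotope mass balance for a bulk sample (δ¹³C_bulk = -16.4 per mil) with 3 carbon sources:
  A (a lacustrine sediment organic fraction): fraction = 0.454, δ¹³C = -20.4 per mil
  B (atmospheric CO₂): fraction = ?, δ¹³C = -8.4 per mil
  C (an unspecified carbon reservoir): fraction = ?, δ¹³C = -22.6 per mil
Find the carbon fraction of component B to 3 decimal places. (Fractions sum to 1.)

Let f_B and f_C be the unknown fractions; fractions sum to 1 so f_B + f_C = 0.546.
Mass balance: Σ fᵢ·δᵢ = δ_bulk ⇒ f_B·(-8.4) + f_C·(-22.6) = -16.4 − (-9.262) = -7.138
Substitute f_C = 0.546 − f_B:
f_B·(-8.4 − -22.6) = -7.138 − 0.546×(-22.6) = 5.201
f_B = 5.201 / 14.2 = 0.3663

0.366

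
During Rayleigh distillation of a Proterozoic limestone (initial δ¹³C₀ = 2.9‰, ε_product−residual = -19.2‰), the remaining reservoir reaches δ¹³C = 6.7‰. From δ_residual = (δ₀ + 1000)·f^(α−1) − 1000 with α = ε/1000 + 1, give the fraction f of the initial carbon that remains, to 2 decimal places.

0.82

α − 1 = ε/1000 = -0.0192
(δ_res + 1000)/(δ₀ + 1000) = (6.7 + 1000)/(2.9 + 1000) = 1006.7/1002.9 = 1.003789
f = 1.003789^(1/-0.0192) = exp(ln(1.003789)/-0.0192) = exp(0.00378/-0.0192)
f = exp(-0.1970) = 0.8212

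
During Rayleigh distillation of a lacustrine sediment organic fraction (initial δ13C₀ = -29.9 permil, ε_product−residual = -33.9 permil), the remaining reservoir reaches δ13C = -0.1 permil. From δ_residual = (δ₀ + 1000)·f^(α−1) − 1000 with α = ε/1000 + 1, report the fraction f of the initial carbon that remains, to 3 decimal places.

0.410

α − 1 = ε/1000 = -0.0339
(δ_res + 1000)/(δ₀ + 1000) = (-0.1 + 1000)/(-29.9 + 1000) = 999.9/970.1 = 1.030718
f = 1.030718^(1/-0.0339) = exp(ln(1.030718)/-0.0339) = exp(0.03026/-0.0339)
f = exp(-0.8925) = 0.4096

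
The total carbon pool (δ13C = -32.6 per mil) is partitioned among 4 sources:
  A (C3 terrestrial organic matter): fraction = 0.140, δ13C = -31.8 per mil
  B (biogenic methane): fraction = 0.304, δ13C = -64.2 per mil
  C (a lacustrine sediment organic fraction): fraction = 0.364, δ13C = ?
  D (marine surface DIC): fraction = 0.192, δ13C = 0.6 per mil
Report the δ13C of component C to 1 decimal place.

Isotope mass balance: δ_bulk = Σ fᵢ·δᵢ.
-32.6 = 0.140×(-31.8) + 0.304×(-64.2) + 0.364×δ_C + 0.192×(0.6)
0.364·δ_C = -32.6 − (-23.854) = -8.746
δ_C = -8.746 / 0.364 = -24.03 per mil

-24.0 per mil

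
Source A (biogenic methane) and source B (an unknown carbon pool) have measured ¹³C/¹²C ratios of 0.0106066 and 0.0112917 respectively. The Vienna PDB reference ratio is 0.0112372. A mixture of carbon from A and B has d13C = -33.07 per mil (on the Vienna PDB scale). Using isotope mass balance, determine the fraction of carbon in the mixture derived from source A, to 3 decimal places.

0.622

δ_A = (0.0106066/0.0112372 − 1)×1000 = (0.943883 − 1)×1000 = -56.117 per mil
δ_B = (0.0112917/0.0112372 − 1)×1000 = (1.004850 − 1)×1000 = 4.850 per mil
f_A = (δ_mix − δ_B)/(δ_A − δ_B) = (-33.07 − (4.850))/(-56.117 − (4.850))
f_A = -37.920 / -60.967 = 0.6220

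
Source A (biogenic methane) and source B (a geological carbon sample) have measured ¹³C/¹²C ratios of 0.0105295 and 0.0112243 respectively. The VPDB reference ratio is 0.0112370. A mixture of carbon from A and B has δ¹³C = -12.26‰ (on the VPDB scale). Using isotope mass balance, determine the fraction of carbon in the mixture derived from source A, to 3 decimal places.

δ_A = (0.0105295/0.0112370 − 1)×1000 = (0.937038 − 1)×1000 = -62.962‰
δ_B = (0.0112243/0.0112370 − 1)×1000 = (0.998870 − 1)×1000 = -1.130‰
f_A = (δ_mix − δ_B)/(δ_A − δ_B) = (-12.26 − (-1.130))/(-62.962 − (-1.130))
f_A = -11.130 / -61.831 = 0.1800

0.180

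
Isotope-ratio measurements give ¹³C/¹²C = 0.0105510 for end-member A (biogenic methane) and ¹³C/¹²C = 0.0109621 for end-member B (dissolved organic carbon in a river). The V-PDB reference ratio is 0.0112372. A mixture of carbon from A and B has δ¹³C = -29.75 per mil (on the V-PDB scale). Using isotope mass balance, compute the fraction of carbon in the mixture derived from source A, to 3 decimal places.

δ_A = (0.0105510/0.0112372 − 1)×1000 = (0.938935 − 1)×1000 = -61.065 per mil
δ_B = (0.0109621/0.0112372 − 1)×1000 = (0.975519 − 1)×1000 = -24.481 per mil
f_A = (δ_mix − δ_B)/(δ_A − δ_B) = (-29.75 − (-24.481))/(-61.065 − (-24.481))
f_A = -5.269 / -36.584 = 0.1440

0.144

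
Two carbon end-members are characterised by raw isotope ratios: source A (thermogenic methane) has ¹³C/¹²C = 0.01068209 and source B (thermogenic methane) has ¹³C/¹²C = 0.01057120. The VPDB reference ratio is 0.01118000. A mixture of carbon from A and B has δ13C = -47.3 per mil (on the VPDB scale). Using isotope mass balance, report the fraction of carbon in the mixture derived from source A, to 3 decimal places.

0.721

δ_A = (0.01068209/0.01118000 − 1)×1000 = (0.955464 − 1)×1000 = -44.536 per mil
δ_B = (0.01057120/0.01118000 − 1)×1000 = (0.945546 − 1)×1000 = -54.454 per mil
f_A = (δ_mix − δ_B)/(δ_A − δ_B) = (-47.3 − (-54.454))/(-44.536 − (-54.454))
f_A = 7.154 / 9.919 = 0.7213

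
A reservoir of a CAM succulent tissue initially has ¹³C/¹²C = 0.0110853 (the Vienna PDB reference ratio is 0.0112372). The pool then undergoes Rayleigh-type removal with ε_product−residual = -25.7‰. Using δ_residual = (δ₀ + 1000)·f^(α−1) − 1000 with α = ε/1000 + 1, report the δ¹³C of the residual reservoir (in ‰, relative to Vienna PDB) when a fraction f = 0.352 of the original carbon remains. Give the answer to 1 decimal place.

δ₀ = (0.0110853/0.0112372 − 1)×1000 = (0.986482 − 1)×1000 = -13.518‰
α − 1 = ε/1000 = -0.0257
f^(α−1) = 0.352^(-0.0257) = 1.027197
δ_res = (-13.518 + 1000) × 1.027197 − 1000 = 1013.312 − 1000 = 13.31‰

13.3‰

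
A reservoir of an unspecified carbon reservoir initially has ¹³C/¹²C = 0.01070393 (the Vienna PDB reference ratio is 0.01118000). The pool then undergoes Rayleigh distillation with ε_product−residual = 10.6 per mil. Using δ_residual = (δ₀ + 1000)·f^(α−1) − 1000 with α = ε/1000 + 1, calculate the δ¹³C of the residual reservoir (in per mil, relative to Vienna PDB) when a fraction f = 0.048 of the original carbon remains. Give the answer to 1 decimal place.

-72.9 per mil

δ₀ = (0.01070393/0.01118000 − 1)×1000 = (0.957418 − 1)×1000 = -42.582 per mil
α − 1 = ε/1000 = 0.0106
f^(α−1) = 0.048^(0.0106) = 0.968325
δ_res = (-42.582 + 1000) × 0.968325 − 1000 = 927.092 − 1000 = -72.91 per mil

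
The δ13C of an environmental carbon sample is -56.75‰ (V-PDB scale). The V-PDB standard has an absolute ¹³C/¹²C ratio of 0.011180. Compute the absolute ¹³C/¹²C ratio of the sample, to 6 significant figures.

R_sample = R_standard × (δ13C/1000 + 1)
R_sample = 0.011180 × (-56.75/1000 + 1) = 0.011180 × 0.943250
R_sample = 0.0105455

0.0105455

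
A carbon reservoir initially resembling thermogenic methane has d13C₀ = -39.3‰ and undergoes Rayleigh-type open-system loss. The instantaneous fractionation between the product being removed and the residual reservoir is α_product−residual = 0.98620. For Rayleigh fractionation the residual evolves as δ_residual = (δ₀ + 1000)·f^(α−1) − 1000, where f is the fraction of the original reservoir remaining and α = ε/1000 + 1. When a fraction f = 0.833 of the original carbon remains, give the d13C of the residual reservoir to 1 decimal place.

-36.9‰

Rayleigh residual: δ_res = (δ₀ + 1000)·f^(α−1) − 1000
α − 1 = -0.01380
f^(α−1) = 0.833^(-0.01380) = 1.002525
δ_res = (-39.3 + 1000) × 1.002525 − 1000 = 963.126 − 1000 = -36.87‰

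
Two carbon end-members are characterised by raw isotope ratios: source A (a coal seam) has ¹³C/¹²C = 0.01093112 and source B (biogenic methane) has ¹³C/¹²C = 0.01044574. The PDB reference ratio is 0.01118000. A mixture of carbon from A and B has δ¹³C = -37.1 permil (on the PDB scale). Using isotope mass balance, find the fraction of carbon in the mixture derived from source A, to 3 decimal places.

δ_A = (0.01093112/0.01118000 − 1)×1000 = (0.977739 − 1)×1000 = -22.261 permil
δ_B = (0.01044574/0.01118000 − 1)×1000 = (0.934324 − 1)×1000 = -65.676 permil
f_A = (δ_mix − δ_B)/(δ_A − δ_B) = (-37.1 − (-65.676))/(-22.261 − (-65.676))
f_A = 28.576 / 43.415 = 0.6582

0.658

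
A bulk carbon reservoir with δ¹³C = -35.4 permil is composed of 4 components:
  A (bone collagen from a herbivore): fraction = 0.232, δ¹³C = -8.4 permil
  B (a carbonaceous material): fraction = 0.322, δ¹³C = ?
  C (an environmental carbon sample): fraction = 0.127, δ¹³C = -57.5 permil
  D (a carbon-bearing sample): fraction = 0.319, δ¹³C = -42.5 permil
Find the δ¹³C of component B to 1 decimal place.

-39.1 permil

Isotope mass balance: δ_bulk = Σ fᵢ·δᵢ.
-35.4 = 0.232×(-8.4) + 0.322×δ_B + 0.127×(-57.5) + 0.319×(-42.5)
0.322·δ_B = -35.4 − (-22.809) = -12.591
δ_B = -12.591 / 0.322 = -39.10 permil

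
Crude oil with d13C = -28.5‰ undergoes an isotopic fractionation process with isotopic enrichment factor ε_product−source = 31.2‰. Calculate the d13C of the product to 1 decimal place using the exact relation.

Exactly, δ_product = (δ_source + 1000)·(ε/1000 + 1) − 1000.
δ_product = (-28.5 + 1000) × (31.2/1000 + 1) − 1000
δ_product = 1.81‰

1.8‰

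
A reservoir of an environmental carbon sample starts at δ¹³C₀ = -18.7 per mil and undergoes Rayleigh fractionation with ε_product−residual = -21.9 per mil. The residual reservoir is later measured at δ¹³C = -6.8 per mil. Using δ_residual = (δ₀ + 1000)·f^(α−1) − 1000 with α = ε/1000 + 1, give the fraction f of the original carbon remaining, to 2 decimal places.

α − 1 = ε/1000 = -0.0219
(δ_res + 1000)/(δ₀ + 1000) = (-6.8 + 1000)/(-18.7 + 1000) = 993.2/981.3 = 1.012127
f = 1.012127^(1/-0.0219) = exp(ln(1.012127)/-0.0219) = exp(0.01205/-0.0219)
f = exp(-0.5504) = 0.5767

0.58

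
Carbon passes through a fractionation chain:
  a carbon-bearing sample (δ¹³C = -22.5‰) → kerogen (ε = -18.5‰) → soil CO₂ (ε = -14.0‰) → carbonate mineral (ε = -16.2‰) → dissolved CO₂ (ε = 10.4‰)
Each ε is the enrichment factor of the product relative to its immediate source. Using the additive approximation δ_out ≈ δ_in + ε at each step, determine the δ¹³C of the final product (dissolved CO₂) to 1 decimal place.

-60.8‰

step 1: δ ≈ -22.5 + (-18.5) = -41.0‰
step 2: δ ≈ -41.0 + (-14.0) = -55.0‰
step 3: δ ≈ -55.0 + (-16.2) = -71.2‰
step 4: δ ≈ -71.2 + (10.4) = -60.8‰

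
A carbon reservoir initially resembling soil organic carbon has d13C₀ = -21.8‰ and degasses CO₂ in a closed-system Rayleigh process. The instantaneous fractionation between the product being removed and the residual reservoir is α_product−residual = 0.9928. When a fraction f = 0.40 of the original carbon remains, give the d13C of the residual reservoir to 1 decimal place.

-15.3‰

Rayleigh residual: δ_res = (δ₀ + 1000)·f^(α−1) − 1000
α − 1 = -0.00720
f^(α−1) = 0.40^(-0.00720) = 1.006619
δ_res = (-21.8 + 1000) × 1.006619 − 1000 = 984.675 − 1000 = -15.33‰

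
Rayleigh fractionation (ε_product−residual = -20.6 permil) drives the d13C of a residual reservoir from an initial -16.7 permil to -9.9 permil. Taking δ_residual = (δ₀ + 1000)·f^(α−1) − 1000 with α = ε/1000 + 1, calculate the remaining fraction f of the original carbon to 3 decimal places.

α − 1 = ε/1000 = -0.0206
(δ_res + 1000)/(δ₀ + 1000) = (-9.9 + 1000)/(-16.7 + 1000) = 990.1/983.3 = 1.006915
f = 1.006915^(1/-0.0206) = exp(ln(1.006915)/-0.0206) = exp(0.00689/-0.0206)
f = exp(-0.3345) = 0.7157

0.716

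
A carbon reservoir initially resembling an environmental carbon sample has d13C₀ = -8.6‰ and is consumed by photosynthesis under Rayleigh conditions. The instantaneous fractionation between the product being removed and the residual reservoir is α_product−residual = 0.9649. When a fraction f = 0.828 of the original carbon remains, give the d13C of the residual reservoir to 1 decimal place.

-2.0‰

Rayleigh residual: δ_res = (δ₀ + 1000)·f^(α−1) − 1000
α − 1 = -0.03510
f^(α−1) = 0.828^(-0.03510) = 1.006647
δ_res = (-8.6 + 1000) × 1.006647 − 1000 = 997.990 − 1000 = -2.01‰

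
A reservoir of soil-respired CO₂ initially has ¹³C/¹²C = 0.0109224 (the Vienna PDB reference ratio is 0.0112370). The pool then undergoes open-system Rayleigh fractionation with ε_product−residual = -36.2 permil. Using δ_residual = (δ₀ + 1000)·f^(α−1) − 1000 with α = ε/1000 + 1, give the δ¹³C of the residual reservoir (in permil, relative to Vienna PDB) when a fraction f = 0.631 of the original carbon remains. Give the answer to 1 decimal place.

-11.7 permil

δ₀ = (0.0109224/0.0112370 − 1)×1000 = (0.972003 − 1)×1000 = -27.997 permil
α − 1 = ε/1000 = -0.0362
f^(α−1) = 0.631^(-0.0362) = 1.016808
δ_res = (-27.997 + 1000) × 1.016808 − 1000 = 988.341 − 1000 = -11.66 permil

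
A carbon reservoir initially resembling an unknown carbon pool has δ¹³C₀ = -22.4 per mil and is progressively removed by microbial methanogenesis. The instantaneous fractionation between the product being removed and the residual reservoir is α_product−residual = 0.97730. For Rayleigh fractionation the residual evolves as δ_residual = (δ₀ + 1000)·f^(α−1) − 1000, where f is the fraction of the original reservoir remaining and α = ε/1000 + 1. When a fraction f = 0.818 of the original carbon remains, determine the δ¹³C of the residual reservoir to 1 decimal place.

Rayleigh residual: δ_res = (δ₀ + 1000)·f^(α−1) − 1000
α − 1 = -0.02270
f^(α−1) = 0.818^(-0.02270) = 1.004571
δ_res = (-22.4 + 1000) × 1.004571 − 1000 = 982.068 − 1000 = -17.93 per mil

-17.9 per mil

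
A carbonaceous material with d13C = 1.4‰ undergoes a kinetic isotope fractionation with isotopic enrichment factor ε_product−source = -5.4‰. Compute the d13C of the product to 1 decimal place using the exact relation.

-4.0‰

Exactly, δ_product = (δ_source + 1000)·(ε/1000 + 1) − 1000.
δ_product = (1.4 + 1000) × (-5.4/1000 + 1) − 1000
δ_product = -4.01‰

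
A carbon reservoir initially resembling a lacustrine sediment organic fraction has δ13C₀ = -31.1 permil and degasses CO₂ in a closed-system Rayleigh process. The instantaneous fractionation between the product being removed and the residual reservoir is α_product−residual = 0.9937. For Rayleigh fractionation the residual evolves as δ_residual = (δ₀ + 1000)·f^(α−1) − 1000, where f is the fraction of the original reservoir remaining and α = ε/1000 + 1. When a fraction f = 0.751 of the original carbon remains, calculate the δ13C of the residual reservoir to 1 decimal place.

-29.4 permil

Rayleigh residual: δ_res = (δ₀ + 1000)·f^(α−1) − 1000
α − 1 = -0.00630
f^(α−1) = 0.751^(-0.00630) = 1.001806
δ_res = (-31.1 + 1000) × 1.001806 − 1000 = 970.649 − 1000 = -29.35 permil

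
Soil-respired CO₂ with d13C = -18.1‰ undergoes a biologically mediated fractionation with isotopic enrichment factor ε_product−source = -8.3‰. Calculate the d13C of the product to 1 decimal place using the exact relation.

-26.2‰

Exactly, δ_product = (δ_source + 1000)·(ε/1000 + 1) − 1000.
δ_product = (-18.1 + 1000) × (-8.3/1000 + 1) − 1000
δ_product = -26.25‰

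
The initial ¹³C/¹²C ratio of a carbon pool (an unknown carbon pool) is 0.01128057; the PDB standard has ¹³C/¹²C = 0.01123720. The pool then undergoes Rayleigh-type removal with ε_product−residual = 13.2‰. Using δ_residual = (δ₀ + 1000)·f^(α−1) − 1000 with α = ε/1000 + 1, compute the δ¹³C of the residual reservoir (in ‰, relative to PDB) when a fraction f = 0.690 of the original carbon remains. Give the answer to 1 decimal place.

δ₀ = (0.01128057/0.01123720 − 1)×1000 = (1.003860 − 1)×1000 = 3.860‰
α − 1 = ε/1000 = 0.0132
f^(α−1) = 0.690^(0.0132) = 0.995114
δ_res = (3.860 + 1000) × 0.995114 − 1000 = 998.955 − 1000 = -1.05‰

-1.0‰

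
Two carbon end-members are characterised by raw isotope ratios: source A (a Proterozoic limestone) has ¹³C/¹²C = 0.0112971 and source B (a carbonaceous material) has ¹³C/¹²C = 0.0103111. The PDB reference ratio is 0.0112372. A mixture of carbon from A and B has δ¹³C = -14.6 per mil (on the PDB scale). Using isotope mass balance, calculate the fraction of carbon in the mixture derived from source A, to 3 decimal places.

δ_A = (0.0112971/0.0112372 − 1)×1000 = (1.005331 − 1)×1000 = 5.331 per mil
δ_B = (0.0103111/0.0112372 − 1)×1000 = (0.917586 − 1)×1000 = -82.414 per mil
f_A = (δ_mix − δ_B)/(δ_A − δ_B) = (-14.6 − (-82.414))/(5.331 − (-82.414))
f_A = 67.814 / 87.744 = 0.7729

0.773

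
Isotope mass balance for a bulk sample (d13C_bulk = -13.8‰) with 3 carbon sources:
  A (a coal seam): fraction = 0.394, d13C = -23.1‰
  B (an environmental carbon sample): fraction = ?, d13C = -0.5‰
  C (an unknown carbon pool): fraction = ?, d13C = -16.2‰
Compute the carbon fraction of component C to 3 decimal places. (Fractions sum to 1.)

0.280

Let f_C and f_B be the unknown fractions; fractions sum to 1 so f_C + f_B = 0.606.
Mass balance: Σ fᵢ·δᵢ = δ_bulk ⇒ f_C·(-16.2) + f_B·(-0.5) = -13.8 − (-9.101) = -4.699
Substitute f_B = 0.606 − f_C:
f_C·(-16.2 − -0.5) = -4.699 − 0.606×(-0.5) = -4.396
f_C = -4.396 / -15.7 = 0.2800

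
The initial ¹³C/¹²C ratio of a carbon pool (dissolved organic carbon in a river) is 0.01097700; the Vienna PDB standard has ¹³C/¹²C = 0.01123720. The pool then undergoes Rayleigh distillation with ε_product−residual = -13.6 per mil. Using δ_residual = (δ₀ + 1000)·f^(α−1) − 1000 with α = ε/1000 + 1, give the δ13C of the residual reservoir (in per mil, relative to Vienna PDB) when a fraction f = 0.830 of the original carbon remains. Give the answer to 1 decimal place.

δ₀ = (0.01097700/0.01123720 − 1)×1000 = (0.976845 − 1)×1000 = -23.155 per mil
α − 1 = ε/1000 = -0.0136
f^(α−1) = 0.830^(-0.0136) = 1.002537
δ_res = (-23.155 + 1000) × 1.002537 − 1000 = 979.323 − 1000 = -20.68 per mil

-20.7 per mil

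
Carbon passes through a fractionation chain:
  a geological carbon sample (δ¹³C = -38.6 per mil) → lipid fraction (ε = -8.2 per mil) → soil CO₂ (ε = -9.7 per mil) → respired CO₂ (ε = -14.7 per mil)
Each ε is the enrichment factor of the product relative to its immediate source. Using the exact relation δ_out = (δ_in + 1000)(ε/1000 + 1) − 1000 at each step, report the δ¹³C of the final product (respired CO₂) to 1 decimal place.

-69.6 per mil

step 1: δ = (-38.60 + 1000)·(-8.2/1000 + 1) − 1000 = -46.48 per mil
step 2: δ = (-46.48 + 1000)·(-9.7/1000 + 1) − 1000 = -55.73 per mil
step 3: δ = (-55.73 + 1000)·(-14.7/1000 + 1) − 1000 = -69.61 per mil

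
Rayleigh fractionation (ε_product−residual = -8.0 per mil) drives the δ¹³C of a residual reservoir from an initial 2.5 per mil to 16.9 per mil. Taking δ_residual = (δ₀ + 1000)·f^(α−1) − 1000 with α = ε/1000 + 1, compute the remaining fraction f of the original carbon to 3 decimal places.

α − 1 = ε/1000 = -0.0080
(δ_res + 1000)/(δ₀ + 1000) = (16.9 + 1000)/(2.5 + 1000) = 1016.9/1002.5 = 1.014364
f = 1.014364^(1/-0.0080) = exp(ln(1.014364)/-0.0080) = exp(0.01426/-0.0080)
f = exp(-1.7827) = 0.1682

0.168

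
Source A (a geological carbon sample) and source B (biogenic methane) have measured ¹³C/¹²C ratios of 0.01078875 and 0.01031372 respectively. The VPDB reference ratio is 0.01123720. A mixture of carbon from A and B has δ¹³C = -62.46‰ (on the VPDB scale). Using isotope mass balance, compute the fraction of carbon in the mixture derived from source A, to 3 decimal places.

0.467

δ_A = (0.01078875/0.01123720 − 1)×1000 = (0.960092 − 1)×1000 = -39.908‰
δ_B = (0.01031372/0.01123720 − 1)×1000 = (0.917819 − 1)×1000 = -82.181‰
f_A = (δ_mix − δ_B)/(δ_A − δ_B) = (-62.46 − (-82.181))/(-39.908 − (-82.181))
f_A = 19.721 / 42.273 = 0.4665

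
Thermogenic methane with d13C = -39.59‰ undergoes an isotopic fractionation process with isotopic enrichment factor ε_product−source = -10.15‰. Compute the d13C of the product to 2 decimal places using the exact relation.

-49.34‰

To first order, δ_product ≈ δ_source + ε = -49.74‰.
Exactly, δ_product = (δ_source + 1000)·(ε/1000 + 1) − 1000.
δ_product = (-39.59 + 1000) × (-10.15/1000 + 1) − 1000
δ_product = -49.338‰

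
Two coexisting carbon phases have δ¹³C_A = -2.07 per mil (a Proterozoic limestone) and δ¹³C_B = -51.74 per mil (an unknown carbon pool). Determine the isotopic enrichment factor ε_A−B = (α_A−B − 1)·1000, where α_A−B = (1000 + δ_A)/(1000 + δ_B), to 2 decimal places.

52.38 per mil

α_A−B = (1000 + -2.07) / (1000 + -51.74) = 997.93 / 948.26 = 1.052380
ε_A−B = (1.052380 − 1) × 1000 = 52.380 per mil
(The approximation ε ≈ δ_A − δ_B would give 49.67 per mil.)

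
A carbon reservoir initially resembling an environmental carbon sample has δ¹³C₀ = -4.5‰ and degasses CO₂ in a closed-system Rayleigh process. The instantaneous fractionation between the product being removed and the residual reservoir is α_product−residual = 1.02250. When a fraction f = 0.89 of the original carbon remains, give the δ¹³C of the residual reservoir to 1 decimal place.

-7.1‰

Rayleigh residual: δ_res = (δ₀ + 1000)·f^(α−1) − 1000
α − 1 = 0.02250
f^(α−1) = 0.89^(0.02250) = 0.997381
δ_res = (-4.5 + 1000) × 0.997381 − 1000 = 992.893 − 1000 = -7.11‰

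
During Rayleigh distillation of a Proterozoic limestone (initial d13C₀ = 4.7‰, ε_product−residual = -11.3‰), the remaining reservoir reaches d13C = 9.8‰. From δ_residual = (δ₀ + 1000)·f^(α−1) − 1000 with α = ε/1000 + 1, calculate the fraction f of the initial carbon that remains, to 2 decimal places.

0.64

α − 1 = ε/1000 = -0.0113
(δ_res + 1000)/(δ₀ + 1000) = (9.8 + 1000)/(4.7 + 1000) = 1009.8/1004.7 = 1.005076
f = 1.005076^(1/-0.0113) = exp(ln(1.005076)/-0.0113) = exp(0.00506/-0.0113)
f = exp(-0.4481) = 0.6389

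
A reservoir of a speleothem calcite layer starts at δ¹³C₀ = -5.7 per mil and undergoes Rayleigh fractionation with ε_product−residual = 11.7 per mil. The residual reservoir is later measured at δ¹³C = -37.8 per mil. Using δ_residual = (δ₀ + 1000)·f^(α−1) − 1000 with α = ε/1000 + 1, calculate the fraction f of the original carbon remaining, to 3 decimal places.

0.061

α − 1 = ε/1000 = 0.0117
(δ_res + 1000)/(δ₀ + 1000) = (-37.8 + 1000)/(-5.7 + 1000) = 962.2/994.3 = 0.967716
f = 0.967716^(1/0.0117) = exp(ln(0.967716)/0.0117) = exp(-0.03282/0.0117)
f = exp(-2.8048) = 0.0605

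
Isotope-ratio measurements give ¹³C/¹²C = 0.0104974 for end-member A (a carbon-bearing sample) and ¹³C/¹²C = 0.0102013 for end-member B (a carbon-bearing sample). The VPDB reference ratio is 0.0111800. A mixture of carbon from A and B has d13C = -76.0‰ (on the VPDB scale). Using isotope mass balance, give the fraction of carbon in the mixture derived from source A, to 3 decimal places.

δ_A = (0.0104974/0.0111800 − 1)×1000 = (0.938945 − 1)×1000 = -61.055‰
δ_B = (0.0102013/0.0111800 − 1)×1000 = (0.912460 − 1)×1000 = -87.540‰
f_A = (δ_mix − δ_B)/(δ_A − δ_B) = (-76.0 − (-87.540))/(-61.055 − (-87.540))
f_A = 11.540 / 26.485 = 0.4357

0.436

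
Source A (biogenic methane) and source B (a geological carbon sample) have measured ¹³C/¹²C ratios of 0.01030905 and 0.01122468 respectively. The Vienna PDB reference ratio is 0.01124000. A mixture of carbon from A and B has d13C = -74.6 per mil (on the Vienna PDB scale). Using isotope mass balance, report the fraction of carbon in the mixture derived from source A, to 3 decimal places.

δ_A = (0.01030905/0.01124000 − 1)×1000 = (0.917175 − 1)×1000 = -82.825 per mil
δ_B = (0.01122468/0.01124000 − 1)×1000 = (0.998637 − 1)×1000 = -1.363 per mil
f_A = (δ_mix − δ_B)/(δ_A − δ_B) = (-74.6 − (-1.363))/(-82.825 − (-1.363))
f_A = -73.237 / -81.462 = 0.8990

0.899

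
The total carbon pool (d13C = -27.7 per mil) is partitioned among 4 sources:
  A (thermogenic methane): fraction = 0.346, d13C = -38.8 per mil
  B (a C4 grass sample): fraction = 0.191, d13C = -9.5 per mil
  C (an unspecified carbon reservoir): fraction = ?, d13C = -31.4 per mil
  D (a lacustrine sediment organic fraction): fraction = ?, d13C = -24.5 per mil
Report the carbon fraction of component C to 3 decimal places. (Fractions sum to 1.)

0.162

Let f_C and f_D be the unknown fractions; fractions sum to 1 so f_C + f_D = 0.463.
Mass balance: Σ fᵢ·δᵢ = δ_bulk ⇒ f_C·(-31.4) + f_D·(-24.5) = -27.7 − (-15.239) = -12.461
Substitute f_D = 0.463 − f_C:
f_C·(-31.4 − -24.5) = -12.461 − 0.463×(-24.5) = -1.117
f_C = -1.117 / -6.9 = 0.1619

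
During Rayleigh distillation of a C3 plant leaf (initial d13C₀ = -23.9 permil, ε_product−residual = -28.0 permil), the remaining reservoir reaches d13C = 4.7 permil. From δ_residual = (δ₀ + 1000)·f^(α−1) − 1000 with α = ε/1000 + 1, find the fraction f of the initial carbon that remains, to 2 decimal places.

0.36

α − 1 = ε/1000 = -0.0280
(δ_res + 1000)/(δ₀ + 1000) = (4.7 + 1000)/(-23.9 + 1000) = 1004.7/976.1 = 1.029300
f = 1.029300^(1/-0.0280) = exp(ln(1.029300)/-0.0280) = exp(0.02888/-0.0280)
f = exp(-1.0314) = 0.3565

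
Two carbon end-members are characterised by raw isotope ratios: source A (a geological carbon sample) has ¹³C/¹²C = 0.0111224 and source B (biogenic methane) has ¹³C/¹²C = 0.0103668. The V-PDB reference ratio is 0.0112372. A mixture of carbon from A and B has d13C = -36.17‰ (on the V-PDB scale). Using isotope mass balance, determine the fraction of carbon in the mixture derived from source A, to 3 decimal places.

δ_A = (0.0111224/0.0112372 − 1)×1000 = (0.989784 − 1)×1000 = -10.216‰
δ_B = (0.0103668/0.0112372 − 1)×1000 = (0.922543 − 1)×1000 = -77.457‰
f_A = (δ_mix − δ_B)/(δ_A − δ_B) = (-36.17 − (-77.457))/(-10.216 − (-77.457))
f_A = 41.287 / 67.241 = 0.6140

0.614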